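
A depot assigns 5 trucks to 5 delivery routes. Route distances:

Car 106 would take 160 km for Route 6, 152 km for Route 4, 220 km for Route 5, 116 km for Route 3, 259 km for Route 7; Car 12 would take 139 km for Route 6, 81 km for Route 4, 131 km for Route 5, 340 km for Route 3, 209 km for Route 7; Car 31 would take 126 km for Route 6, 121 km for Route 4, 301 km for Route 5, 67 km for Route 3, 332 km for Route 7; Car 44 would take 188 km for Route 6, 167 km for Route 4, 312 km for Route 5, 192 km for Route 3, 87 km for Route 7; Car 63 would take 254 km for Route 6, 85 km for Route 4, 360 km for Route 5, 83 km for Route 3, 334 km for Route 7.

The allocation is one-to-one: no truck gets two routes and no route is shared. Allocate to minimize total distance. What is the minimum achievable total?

Optimal: Car 106→Route 6 (160 km), Car 12→Route 5 (131 km), Car 31→Route 3 (67 km), Car 44→Route 7 (87 km), Car 63→Route 4 (85 km) — total 160+131+67+87+85 = 530 km.
Min-entry greedy (repeatedly take the single cheapest remaining cell) gives 755 km, worse by 225.
Next-best assignment: Car 106→Route 3, Car 12→Route 5, Car 31→Route 6, Car 44→Route 7, Car 63→Route 4 = 545 km.

Min total: 530 km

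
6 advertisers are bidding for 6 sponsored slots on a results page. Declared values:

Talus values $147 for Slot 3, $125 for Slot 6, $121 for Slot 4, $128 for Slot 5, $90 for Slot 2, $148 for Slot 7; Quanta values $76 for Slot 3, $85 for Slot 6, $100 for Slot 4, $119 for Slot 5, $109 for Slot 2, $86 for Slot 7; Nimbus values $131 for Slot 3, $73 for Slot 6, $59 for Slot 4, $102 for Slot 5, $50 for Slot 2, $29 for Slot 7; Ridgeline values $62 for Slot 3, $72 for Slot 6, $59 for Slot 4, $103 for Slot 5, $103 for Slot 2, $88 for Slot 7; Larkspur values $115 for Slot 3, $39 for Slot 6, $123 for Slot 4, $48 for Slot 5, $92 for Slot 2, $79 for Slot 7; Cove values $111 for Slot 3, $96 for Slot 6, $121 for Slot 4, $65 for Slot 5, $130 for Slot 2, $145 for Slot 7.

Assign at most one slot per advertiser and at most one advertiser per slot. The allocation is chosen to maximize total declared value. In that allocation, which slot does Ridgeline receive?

Ridgeline receives Slot 2.

Optimal: Talus→Slot 6 ($125), Quanta→Slot 5 ($119), Nimbus→Slot 3 ($131), Ridgeline→Slot 2 ($103), Larkspur→Slot 4 ($123), Cove→Slot 7 ($145) — total 125+119+131+103+123+145 = $746.
Row-greedy (each advertiser in turn takes its best remaining slot) gives $720, worse by 26.
Next-best assignment: Talus→Slot 6, Quanta→Slot 2, Nimbus→Slot 3, Ridgeline→Slot 5, Larkspur→Slot 4, Cove→Slot 7 = $736.
Swapping Larkspur↔Cove (Larkspur→Slot 7 $79, Cove→Slot 4 $121) loses 68.
Ridgeline's own top slot is Slot 5 ($103), but forcing Ridgeline→Slot 5 and reassigning the rest optimally gives only $736 — worse by 10.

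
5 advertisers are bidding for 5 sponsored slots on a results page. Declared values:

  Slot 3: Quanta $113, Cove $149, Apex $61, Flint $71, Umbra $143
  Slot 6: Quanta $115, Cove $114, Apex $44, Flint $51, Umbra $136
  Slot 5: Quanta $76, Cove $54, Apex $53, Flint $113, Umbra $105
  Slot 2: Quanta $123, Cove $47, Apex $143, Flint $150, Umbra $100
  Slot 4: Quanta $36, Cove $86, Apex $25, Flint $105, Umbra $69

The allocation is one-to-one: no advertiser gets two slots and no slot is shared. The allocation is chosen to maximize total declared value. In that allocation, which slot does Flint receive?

Flint receives Slot 4.

Optimal: Quanta→Slot 6 ($115), Cove→Slot 3 ($149), Apex→Slot 2 ($143), Flint→Slot 4 ($105), Umbra→Slot 5 ($105) — total 115+149+143+105+105 = $617.
Row-greedy (each advertiser in turn takes its best remaining slot) gives $566, worse by 51.
Next-best assignment: Quanta→Slot 5, Cove→Slot 3, Apex→Slot 2, Flint→Slot 4, Umbra→Slot 6 = $609.
Swapping Quanta↔Umbra (Quanta→Slot 5 $76, Umbra→Slot 6 $136) loses 8.
Every other assignment is strictly worse.
Flint's own top slot is Slot 2 ($150), but forcing Flint→Slot 2 and reassigning the rest optimally gives only $547 — worse by 70.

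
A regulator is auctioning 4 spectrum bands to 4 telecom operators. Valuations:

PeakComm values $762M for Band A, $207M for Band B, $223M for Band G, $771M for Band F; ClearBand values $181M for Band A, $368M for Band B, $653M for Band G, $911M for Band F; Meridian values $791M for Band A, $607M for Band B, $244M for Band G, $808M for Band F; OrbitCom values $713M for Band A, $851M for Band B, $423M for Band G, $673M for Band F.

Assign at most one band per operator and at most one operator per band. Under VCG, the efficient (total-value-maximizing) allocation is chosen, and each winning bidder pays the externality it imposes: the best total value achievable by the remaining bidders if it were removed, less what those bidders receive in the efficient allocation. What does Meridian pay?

Meridian pays $258M.

Efficient allocation: PeakComm→Band A ($762M), ClearBand→Band G ($653M), Meridian→Band F ($808M), OrbitCom→Band B ($851M); total welfare W = $3074M.
Meridian receives Band F at value $808M, so the others get W − 808 = $2266M.
Without Meridian: best allocation of the remaining 3 bidders over all 4 bands is PeakComm→Band A ($762M), ClearBand→Band F ($911M), OrbitCom→Band B ($851M), total $2524M.
VCG payment = (others' best without Meridian) − (others' welfare with Meridian) = 2524 − 2266 = $258M.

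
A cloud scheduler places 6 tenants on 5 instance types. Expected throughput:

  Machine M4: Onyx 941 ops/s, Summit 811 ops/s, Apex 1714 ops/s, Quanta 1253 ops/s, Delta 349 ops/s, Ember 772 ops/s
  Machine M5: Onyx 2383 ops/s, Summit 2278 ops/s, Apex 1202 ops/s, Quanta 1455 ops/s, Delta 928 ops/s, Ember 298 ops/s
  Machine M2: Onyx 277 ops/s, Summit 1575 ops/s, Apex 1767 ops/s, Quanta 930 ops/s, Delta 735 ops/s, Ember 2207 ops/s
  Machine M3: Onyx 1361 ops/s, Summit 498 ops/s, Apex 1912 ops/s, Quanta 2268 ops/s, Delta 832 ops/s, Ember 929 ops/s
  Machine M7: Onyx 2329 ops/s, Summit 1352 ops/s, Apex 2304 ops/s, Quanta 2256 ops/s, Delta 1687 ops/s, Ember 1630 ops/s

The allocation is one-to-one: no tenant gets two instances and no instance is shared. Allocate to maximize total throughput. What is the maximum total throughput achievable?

Optimal: Apex→Machine M4 (1714 ops/s), Summit→Machine M5 (2278 ops/s), Ember→Machine M2 (2207 ops/s), Quanta→Machine M3 (2268 ops/s), Onyx→Machine M7 (2329 ops/s) — total 1714+2278+2207+2268+2329 = 10796 ops/s.
Column-greedy (each instance in turn goes to its best remaining tenant) gives 10259 ops/s, worse by 537.
No other one-to-one assignment exceeds 10796 ops/s.

Max total: 10796 ops/s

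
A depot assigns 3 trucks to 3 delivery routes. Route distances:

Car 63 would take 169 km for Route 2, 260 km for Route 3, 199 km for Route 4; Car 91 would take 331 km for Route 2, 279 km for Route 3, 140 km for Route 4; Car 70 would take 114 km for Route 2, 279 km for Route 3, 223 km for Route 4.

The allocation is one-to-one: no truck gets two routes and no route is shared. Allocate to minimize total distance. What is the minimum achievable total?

Minimum total: 514 km

Optimal: Car 63→Route 3 (260 km), Car 91→Route 4 (140 km), Car 70→Route 2 (114 km) — total 260+140+114 = 514 km.
Row-greedy (each truck in turn takes its cheapest remaining route) gives 588 km, worse by 74.
Next-best assignment: Car 63→Route 2, Car 91→Route 4, Car 70→Route 3 = 588 km.
Swapping Car 91↔Car 70 (Car 91→Route 2 331 km, Car 70→Route 4 223 km) adds 300.
Every other assignment is strictly worse.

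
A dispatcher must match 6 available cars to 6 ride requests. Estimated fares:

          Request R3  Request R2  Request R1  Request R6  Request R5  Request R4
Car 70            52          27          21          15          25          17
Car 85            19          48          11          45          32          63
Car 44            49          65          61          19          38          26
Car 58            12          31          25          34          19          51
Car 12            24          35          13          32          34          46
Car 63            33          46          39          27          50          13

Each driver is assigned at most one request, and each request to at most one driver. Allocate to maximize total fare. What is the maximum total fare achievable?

Maximum total: $295

Optimal: Car 70→Request R3 ($52), Car 85→Request R4 ($63), Car 44→Request R1 ($61), Car 58→Request R6 ($34), Car 12→Request R2 ($35), Car 63→Request R5 ($50) — total 52+63+61+34+35+50 = $295.
Row-greedy (each driver in turn takes its best remaining request) gives $287, worse by 8.
Swapping Car 58↔Car 12 (Car 58→Request R2 $31, Car 12→Request R6 $32) loses 6.
Every other assignment is strictly worse.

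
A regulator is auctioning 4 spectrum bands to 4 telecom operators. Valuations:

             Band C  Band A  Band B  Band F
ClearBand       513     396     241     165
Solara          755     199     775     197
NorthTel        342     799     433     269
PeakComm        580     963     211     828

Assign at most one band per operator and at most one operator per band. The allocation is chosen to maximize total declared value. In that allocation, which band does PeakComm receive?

PeakComm receives Band F.

This is a one-to-one assignment (maximum-weight bipartite matching).
Optimal: ClearBand→Band C ($513M), Solara→Band B ($775M), NorthTel→Band A ($799M), PeakComm→Band F ($828M) — total 513+775+799+828 = $2915M.
Max-entry greedy (repeatedly take the single best remaining cell) gives $2520M, worse by 395.
Swapping Solara↔NorthTel (Solara→Band A $199M, NorthTel→Band B $433M) loses 942.
No other one-to-one assignment exceeds $2915M.
PeakComm's own top band is Band A ($963M), but forcing PeakComm→Band A and reassigning the rest optimally gives only $2520M — worse by 395.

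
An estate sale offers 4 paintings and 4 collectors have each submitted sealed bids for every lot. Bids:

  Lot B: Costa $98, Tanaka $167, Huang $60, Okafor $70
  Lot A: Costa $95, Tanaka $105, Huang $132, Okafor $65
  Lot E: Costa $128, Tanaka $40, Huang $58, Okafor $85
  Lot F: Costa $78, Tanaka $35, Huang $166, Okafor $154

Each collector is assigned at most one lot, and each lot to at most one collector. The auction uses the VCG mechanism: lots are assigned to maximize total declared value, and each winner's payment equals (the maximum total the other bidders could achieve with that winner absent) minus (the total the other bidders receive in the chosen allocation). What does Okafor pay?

Efficient allocation: Costa→Lot E ($128), Tanaka→Lot B ($167), Huang→Lot A ($132), Okafor→Lot F ($154); total welfare W = $581.
Okafor receives Lot F at value $154, so the others get W − 154 = $427.
Without Okafor: best allocation of the remaining 3 bidders over all 4 lots is Costa→Lot E ($128), Tanaka→Lot B ($167), Huang→Lot F ($166), total $461.
VCG payment = (others' best without Okafor) − (others' welfare with Okafor) = 461 − 427 = $34.

Okafor pays $34.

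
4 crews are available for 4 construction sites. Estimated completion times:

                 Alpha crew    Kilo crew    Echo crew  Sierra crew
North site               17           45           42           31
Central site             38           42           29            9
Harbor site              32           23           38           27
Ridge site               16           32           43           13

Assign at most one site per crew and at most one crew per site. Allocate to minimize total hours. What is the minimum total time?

Treat this as an assignment problem: match each crew to one site.
Optimal: Alpha crew→North site (17 hours), Kilo crew→Harbor site (23 hours), Echo crew→Central site (29 hours), Sierra crew→Ridge site (13 hours) — total 17+23+29+13 = 82 hours.
Column-greedy (each site in turn goes to its cheapest remaining crew) gives 92 hours, worse by 10.
Swapping Kilo crew↔Alpha crew (Kilo crew→North site 45 hours, Alpha crew→Harbor site 32 hours) adds 37.
Checked against all permutations: 82 hours is optimal.

Minimum total: 82 hours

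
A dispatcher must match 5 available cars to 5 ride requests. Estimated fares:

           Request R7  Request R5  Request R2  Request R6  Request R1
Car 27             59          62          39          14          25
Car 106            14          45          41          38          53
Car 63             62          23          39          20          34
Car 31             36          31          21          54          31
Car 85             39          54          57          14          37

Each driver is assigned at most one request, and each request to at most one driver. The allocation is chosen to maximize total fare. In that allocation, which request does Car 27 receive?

Car 27 receives Request R5.

This is a one-to-one assignment (maximum-weight bipartite matching).
Optimal: Car 27→Request R5 ($62), Car 106→Request R1 ($53), Car 63→Request R7 ($62), Car 31→Request R6 ($54), Car 85→Request R2 ($57) — total 62+53+62+54+57 = $288.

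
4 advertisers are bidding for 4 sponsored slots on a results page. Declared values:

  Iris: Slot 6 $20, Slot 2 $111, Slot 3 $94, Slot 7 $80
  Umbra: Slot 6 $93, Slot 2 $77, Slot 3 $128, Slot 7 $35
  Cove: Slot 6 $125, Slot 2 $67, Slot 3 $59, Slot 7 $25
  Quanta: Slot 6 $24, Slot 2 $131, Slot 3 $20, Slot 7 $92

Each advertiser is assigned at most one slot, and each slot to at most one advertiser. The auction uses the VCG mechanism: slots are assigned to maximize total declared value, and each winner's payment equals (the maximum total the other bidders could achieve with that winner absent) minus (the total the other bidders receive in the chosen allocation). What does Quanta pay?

Efficient allocation: Iris→Slot 7 ($80), Umbra→Slot 3 ($128), Cove→Slot 6 ($125), Quanta→Slot 2 ($131); total welfare W = $464.
Quanta receives Slot 2 at value $131, so the others get W − 131 = $333.
Without Quanta: best allocation of the remaining 3 bidders over all 4 slots is Iris→Slot 2 ($111), Umbra→Slot 3 ($128), Cove→Slot 6 ($125), total $364.
VCG payment = (others' best without Quanta) − (others' welfare with Quanta) = 364 − 333 = $31.

Quanta pays $31.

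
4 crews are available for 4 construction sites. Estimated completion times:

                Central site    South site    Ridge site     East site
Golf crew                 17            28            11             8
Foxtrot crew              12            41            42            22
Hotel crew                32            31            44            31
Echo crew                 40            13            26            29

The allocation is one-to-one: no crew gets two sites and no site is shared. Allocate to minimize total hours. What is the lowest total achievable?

Optimal: Golf crew→Ridge site (11 hours), Foxtrot crew→Central site (12 hours), Hotel crew→East site (31 hours), Echo crew→South site (13 hours) — total 11+12+31+13 = 67 hours.
Min-entry greedy (repeatedly take the single cheapest remaining cell) gives 77 hours, worse by 10.
Next-best assignment: Golf crew→East site, Foxtrot crew→Central site, Hotel crew→South site, Echo crew→Ridge site = 77 hours.
Swapping Golf crew↔Echo crew (Golf crew→South site 28 hours, Echo crew→Ridge site 26 hours) adds 30.

Min total: 67 hours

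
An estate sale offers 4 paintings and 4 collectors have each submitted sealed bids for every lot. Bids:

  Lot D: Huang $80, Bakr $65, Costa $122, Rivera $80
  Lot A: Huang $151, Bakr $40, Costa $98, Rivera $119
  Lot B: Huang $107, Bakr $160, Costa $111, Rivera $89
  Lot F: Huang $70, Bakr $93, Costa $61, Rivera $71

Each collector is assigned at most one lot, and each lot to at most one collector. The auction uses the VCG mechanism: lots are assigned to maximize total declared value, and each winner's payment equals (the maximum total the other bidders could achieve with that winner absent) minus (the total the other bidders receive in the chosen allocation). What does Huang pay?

Efficient allocation: Huang→Lot A ($151), Bakr→Lot B ($160), Costa→Lot D ($122), Rivera→Lot F ($71); total welfare W = $504.
Huang receives Lot A at value $151, so the others get W − 151 = $353.
Without Huang: best allocation of the remaining 3 bidders over all 4 lots is Bakr→Lot B ($160), Costa→Lot D ($122), Rivera→Lot A ($119), total $401.
VCG payment = (others' best without Huang) − (others' welfare with Huang) = 401 − 353 = $48.

Huang pays $48.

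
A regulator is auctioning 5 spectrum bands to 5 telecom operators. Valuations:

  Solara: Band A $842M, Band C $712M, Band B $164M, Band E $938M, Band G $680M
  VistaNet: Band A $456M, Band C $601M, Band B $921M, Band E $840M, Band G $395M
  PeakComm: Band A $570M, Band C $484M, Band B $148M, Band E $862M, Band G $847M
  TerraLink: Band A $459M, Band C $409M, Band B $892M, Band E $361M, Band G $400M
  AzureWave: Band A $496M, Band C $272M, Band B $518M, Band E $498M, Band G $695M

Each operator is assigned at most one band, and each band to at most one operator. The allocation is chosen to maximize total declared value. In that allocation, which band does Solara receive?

Solara receives Band A.

Optimal: Solara→Band A ($842M), VistaNet→Band C ($601M), PeakComm→Band E ($862M), TerraLink→Band B ($892M), AzureWave→Band G ($695M) — total 842+601+862+892+695 = $3892M.
Max-entry greedy (repeatedly take the single best remaining cell) gives $3611M, worse by 281.
Next-best assignment: Solara→Band C, VistaNet→Band E, PeakComm→Band G, TerraLink→Band B, AzureWave→Band A = $3787M.
Solara's own top band is Band E ($938M), but forcing Solara→Band E and reassigning the rest optimally gives only $3774M — worse by 118.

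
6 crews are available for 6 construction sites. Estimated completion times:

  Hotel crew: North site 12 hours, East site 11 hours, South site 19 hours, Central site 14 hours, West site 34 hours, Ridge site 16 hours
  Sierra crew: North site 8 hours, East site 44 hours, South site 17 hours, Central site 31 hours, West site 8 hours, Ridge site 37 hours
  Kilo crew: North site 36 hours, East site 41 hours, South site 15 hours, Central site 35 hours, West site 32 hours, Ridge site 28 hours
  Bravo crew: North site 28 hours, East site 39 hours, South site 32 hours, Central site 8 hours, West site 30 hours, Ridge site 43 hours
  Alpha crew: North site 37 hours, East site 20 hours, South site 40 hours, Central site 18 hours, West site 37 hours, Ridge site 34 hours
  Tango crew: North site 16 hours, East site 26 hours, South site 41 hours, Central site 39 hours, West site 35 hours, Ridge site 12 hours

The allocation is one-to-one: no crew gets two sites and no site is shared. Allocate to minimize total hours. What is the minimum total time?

Min total: 75 hours

This is the linear assignment problem.
Optimal: Hotel crew→North site (12 hours), Sierra crew→West site (8 hours), Kilo crew→South site (15 hours), Bravo crew→Central site (8 hours), Alpha crew→East site (20 hours), Tango crew→Ridge site (12 hours) — total 12+8+15+8+20+12 = 75 hours.
Min-entry greedy (repeatedly take the single cheapest remaining cell) gives 91 hours, worse by 16.
Next-best assignment: Hotel crew→Ridge site, Sierra crew→West site, Kilo crew→South site, Bravo crew→Central site, Alpha crew→East site, Tango crew→North site = 83 hours.
Swapping Bravo crew↔Alpha crew (Bravo crew→East site 39 hours, Alpha crew→Central site 18 hours) adds 29.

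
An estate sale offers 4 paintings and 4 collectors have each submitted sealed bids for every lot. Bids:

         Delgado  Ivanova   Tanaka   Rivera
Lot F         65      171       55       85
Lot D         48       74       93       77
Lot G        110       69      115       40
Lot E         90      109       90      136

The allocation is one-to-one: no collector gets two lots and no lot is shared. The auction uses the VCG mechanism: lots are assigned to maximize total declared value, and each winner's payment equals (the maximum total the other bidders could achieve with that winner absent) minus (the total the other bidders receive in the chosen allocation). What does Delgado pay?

Delgado pays $22.

Efficient allocation: Delgado→Lot G ($110), Ivanova→Lot F ($171), Tanaka→Lot D ($93), Rivera→Lot E ($136); total welfare W = $510.
Delgado receives Lot G at value $110, so the others get W − 110 = $400.
Without Delgado: best allocation of the remaining 3 bidders over all 4 lots is Ivanova→Lot F ($171), Tanaka→Lot G ($115), Rivera→Lot E ($136), total $422.
VCG payment = (others' best without Delgado) − (others' welfare with Delgado) = 422 − 400 = $22.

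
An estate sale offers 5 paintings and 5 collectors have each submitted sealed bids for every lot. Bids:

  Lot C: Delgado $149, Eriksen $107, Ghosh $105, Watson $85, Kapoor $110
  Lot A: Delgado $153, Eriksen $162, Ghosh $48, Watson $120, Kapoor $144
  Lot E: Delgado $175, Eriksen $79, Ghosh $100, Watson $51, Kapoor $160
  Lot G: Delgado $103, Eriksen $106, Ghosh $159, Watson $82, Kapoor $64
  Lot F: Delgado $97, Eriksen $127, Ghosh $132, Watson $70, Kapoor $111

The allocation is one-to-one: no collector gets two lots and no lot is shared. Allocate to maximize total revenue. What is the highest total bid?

Optimal: Delgado→Lot C ($149), Eriksen→Lot F ($127), Ghosh→Lot G ($159), Watson→Lot A ($120), Kapoor→Lot E ($160) — total 149+127+159+120+160 = $715.
Column-greedy (each lot in turn goes to its best remaining collector) gives $700, worse by 15.
Next-best assignment: Delgado→Lot C, Eriksen→Lot A, Ghosh→Lot G, Watson→Lot F, Kapoor→Lot E = $700.
Checked against all permutations: $715 is optimal.

Maximum total: $715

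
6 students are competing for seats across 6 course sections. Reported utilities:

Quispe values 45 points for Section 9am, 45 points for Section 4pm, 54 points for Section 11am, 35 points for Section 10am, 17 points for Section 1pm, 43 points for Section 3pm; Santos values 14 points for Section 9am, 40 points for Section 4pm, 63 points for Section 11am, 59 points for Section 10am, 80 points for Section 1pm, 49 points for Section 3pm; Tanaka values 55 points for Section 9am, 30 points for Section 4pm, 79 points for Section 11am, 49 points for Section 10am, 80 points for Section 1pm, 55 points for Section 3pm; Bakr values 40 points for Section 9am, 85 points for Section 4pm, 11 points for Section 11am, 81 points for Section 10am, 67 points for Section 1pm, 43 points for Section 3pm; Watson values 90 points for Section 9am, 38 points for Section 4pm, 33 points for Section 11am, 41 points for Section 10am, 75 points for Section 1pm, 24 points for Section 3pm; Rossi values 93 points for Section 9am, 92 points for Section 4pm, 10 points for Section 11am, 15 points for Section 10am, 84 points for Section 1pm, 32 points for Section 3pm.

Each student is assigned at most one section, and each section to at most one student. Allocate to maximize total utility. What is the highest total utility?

Max total: 465 points

Optimal: Quispe→Section 3pm (43 points), Santos→Section 1pm (80 points), Tanaka→Section 11am (79 points), Bakr→Section 10am (81 points), Watson→Section 9am (90 points), Rossi→Section 4pm (92 points) — total 43+80+79+81+90+92 = 465 points.
No other one-to-one assignment exceeds 465 points.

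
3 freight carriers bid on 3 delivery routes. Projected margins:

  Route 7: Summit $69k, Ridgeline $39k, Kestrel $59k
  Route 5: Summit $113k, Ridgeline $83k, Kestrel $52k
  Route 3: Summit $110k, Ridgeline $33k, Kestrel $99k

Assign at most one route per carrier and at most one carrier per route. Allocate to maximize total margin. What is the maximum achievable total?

Optimal: Summit→Route 3 ($110k), Ridgeline→Route 5 ($83k), Kestrel→Route 7 ($59k) — total 110+83+59 = $252k.
Row-greedy (each carrier in turn takes its best remaining route) gives $251k, worse by 1.
Every other assignment is strictly worse.

Max total: $252k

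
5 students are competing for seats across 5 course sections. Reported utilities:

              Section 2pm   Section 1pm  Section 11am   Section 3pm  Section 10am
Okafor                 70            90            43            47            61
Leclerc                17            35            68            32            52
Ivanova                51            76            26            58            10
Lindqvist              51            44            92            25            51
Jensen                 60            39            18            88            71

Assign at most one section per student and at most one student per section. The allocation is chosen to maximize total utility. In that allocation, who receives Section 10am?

Leclerc receives Section 10am.

Optimal: Okafor→Section 2pm (70 points), Leclerc→Section 10am (52 points), Ivanova→Section 1pm (76 points), Lindqvist→Section 11am (92 points), Jensen→Section 3pm (88 points) — total 70+52+76+92+88 = 378 points.
Max-entry greedy (repeatedly take the single best remaining cell) gives 373 points, worse by 5.
No other one-to-one assignment exceeds 378 points.
Leclerc's own top section is Section 11am (68 points), but forcing Leclerc→Section 11am and reassigning the rest optimally gives only 353 points — worse by 25.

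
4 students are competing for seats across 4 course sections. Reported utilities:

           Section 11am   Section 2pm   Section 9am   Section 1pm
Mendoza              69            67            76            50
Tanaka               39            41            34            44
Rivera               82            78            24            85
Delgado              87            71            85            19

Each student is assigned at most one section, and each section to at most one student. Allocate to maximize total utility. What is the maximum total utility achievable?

Max total: 289 points

Treat this as an assignment problem: match each student to one section.
Optimal: Mendoza→Section 9am (76 points), Tanaka→Section 2pm (41 points), Rivera→Section 1pm (85 points), Delgado→Section 11am (87 points) — total 76+41+85+87 = 289 points.
Row-greedy (each student in turn takes its best remaining section) gives 273 points, worse by 16.
Next-best assignment: Mendoza→Section 9am, Tanaka→Section 1pm, Rivera→Section 2pm, Delgado→Section 11am = 285 points.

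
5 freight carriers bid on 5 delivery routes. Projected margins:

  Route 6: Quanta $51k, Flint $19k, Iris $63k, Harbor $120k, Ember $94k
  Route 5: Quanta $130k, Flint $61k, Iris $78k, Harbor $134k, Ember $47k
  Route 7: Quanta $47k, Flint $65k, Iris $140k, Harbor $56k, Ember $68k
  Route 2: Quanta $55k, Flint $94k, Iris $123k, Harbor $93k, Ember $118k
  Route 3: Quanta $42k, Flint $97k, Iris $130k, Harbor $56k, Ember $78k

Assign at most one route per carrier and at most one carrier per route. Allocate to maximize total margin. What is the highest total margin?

Optimal: Quanta→Route 5 ($130k), Flint→Route 3 ($97k), Iris→Route 7 ($140k), Harbor→Route 6 ($120k), Ember→Route 2 ($118k) — total 130+97+140+120+118 = $605k.
No other one-to-one assignment exceeds $605k.

Maximum total: $605k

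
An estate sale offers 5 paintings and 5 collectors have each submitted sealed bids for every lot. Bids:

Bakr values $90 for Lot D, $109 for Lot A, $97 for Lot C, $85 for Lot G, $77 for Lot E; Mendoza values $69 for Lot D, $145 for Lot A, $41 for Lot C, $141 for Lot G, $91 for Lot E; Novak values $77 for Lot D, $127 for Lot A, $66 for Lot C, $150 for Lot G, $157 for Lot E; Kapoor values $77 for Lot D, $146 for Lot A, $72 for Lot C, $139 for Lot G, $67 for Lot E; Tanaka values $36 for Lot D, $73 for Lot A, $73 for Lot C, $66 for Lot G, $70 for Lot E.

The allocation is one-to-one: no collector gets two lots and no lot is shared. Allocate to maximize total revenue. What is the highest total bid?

Optimal: Bakr→Lot D ($90), Mendoza→Lot G ($141), Novak→Lot E ($157), Kapoor→Lot A ($146), Tanaka→Lot C ($73) — total 90+141+157+146+73 = $607.
Row-greedy (each collector in turn takes its best remaining lot) gives $557, worse by 50.
Swapping Mendoza↔Bakr (Mendoza→Lot D $69, Bakr→Lot G $85) loses 77.
No other one-to-one assignment exceeds $607.

Maximum total: $607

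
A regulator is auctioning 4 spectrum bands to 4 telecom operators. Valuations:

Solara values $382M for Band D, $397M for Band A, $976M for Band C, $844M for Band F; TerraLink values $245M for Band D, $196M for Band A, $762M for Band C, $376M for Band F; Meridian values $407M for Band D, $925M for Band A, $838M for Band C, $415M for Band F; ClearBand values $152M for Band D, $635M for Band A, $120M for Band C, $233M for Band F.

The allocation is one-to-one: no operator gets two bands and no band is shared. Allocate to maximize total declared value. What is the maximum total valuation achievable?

Maximum total: $2683M

This is a one-to-one assignment (maximum-weight bipartite matching).
Optimal: Solara→Band F ($844M), TerraLink→Band C ($762M), Meridian→Band A ($925M), ClearBand→Band D ($152M) — total 844+762+925+152 = $2683M.
Max-entry greedy (repeatedly take the single best remaining cell) gives $2429M, worse by 254.
Next-best assignment: Solara→Band F, TerraLink→Band C, Meridian→Band D, ClearBand→Band A = $2648M.
Swapping Meridian↔ClearBand (Meridian→Band D $407M, ClearBand→Band A $635M) loses 35.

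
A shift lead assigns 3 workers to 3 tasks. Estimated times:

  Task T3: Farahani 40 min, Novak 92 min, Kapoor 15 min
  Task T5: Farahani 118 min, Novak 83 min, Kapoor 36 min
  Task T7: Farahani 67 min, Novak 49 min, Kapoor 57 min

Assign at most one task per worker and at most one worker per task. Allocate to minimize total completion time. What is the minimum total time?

Optimal: Farahani→Task T3 (40 min), Novak→Task T7 (49 min), Kapoor→Task T5 (36 min) — total 40+49+36 = 125 min.
Column-greedy (each task in turn goes to its cheapest remaining worker) gives 165 min, worse by 40.
Next-best assignment: Farahani→Task T7, Novak→Task T5, Kapoor→Task T3 = 165 min.
Every other assignment is strictly worse.

Min total: 125 min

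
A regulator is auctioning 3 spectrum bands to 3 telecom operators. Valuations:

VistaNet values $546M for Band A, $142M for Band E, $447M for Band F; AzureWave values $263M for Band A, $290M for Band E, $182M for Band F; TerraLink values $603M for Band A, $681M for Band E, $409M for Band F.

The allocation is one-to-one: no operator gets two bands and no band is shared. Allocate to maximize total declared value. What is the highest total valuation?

Maximum total: $1409M

Optimal: VistaNet→Band A ($546M), AzureWave→Band F ($182M), TerraLink→Band E ($681M) — total 546+182+681 = $1409M.
Column-greedy (each band in turn goes to its best remaining operator) gives $1340M, worse by 69.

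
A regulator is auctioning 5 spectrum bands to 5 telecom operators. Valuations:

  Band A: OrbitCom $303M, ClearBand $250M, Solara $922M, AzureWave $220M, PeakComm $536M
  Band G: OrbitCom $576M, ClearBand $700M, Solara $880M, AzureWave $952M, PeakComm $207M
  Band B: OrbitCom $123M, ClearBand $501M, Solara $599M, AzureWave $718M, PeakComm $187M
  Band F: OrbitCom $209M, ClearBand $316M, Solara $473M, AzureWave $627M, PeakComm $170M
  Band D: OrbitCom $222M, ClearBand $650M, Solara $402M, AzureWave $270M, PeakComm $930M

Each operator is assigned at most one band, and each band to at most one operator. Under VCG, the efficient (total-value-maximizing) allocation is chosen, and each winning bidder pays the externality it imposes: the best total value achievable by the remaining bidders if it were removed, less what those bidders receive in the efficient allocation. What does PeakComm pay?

Efficient allocation: OrbitCom→Band G ($576M), ClearBand→Band B ($501M), Solara→Band A ($922M), AzureWave→Band F ($627M), PeakComm→Band D ($930M); total welfare W = $3556M.
PeakComm receives Band D at value $930M, so the others get W − 930 = $2626M.
Without PeakComm: best allocation of the remaining 4 bidders over all 5 bands is OrbitCom→Band G ($576M), ClearBand→Band D ($650M), Solara→Band A ($922M), AzureWave→Band B ($718M), total $2866M.
VCG payment = (others' best without PeakComm) − (others' welfare with PeakComm) = 2866 − 2626 = $240M.

PeakComm pays $240M.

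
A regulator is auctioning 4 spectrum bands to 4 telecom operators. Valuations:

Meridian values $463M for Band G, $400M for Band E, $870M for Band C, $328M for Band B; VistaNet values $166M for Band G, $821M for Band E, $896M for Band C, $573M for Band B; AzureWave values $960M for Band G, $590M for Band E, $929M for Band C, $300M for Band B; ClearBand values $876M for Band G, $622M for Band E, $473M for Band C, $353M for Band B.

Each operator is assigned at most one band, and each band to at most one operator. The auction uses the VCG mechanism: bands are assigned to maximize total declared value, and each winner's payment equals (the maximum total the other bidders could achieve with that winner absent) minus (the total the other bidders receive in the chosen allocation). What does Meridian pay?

Efficient allocation: Meridian→Band C ($870M), VistaNet→Band B ($573M), AzureWave→Band G ($960M), ClearBand→Band E ($622M); total welfare W = $3025M.
Meridian receives Band C at value $870M, so the others get W − 870 = $2155M.
Without Meridian: best allocation of the remaining 3 bidders over all 4 bands is VistaNet→Band E ($821M), AzureWave→Band C ($929M), ClearBand→Band G ($876M), total $2626M.
VCG payment = (others' best without Meridian) − (others' welfare with Meridian) = 2626 − 2155 = $471M.

Meridian pays $471M.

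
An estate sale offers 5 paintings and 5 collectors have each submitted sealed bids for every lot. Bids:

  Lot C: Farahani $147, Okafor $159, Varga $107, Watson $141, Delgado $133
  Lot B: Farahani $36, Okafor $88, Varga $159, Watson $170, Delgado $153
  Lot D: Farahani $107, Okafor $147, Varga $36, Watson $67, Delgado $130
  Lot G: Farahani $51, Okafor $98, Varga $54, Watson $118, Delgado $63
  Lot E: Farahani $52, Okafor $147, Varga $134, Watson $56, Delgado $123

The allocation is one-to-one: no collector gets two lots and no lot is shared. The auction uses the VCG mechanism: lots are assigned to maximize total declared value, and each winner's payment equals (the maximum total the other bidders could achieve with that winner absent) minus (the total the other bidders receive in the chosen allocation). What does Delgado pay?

Efficient allocation: Farahani→Lot C ($147), Okafor→Lot E ($147), Varga→Lot B ($159), Watson→Lot G ($118), Delgado→Lot D ($130); total welfare W = $701.
Delgado receives Lot D at value $130, so the others get W − 130 = $571.
Without Delgado: best allocation of the remaining 4 bidders over all 5 lots is Farahani→Lot C ($147), Okafor→Lot D ($147), Varga→Lot E ($134), Watson→Lot B ($170), total $598.
VCG payment = (others' best without Delgado) − (others' welfare with Delgado) = 598 − 571 = $27.

Delgado pays $27.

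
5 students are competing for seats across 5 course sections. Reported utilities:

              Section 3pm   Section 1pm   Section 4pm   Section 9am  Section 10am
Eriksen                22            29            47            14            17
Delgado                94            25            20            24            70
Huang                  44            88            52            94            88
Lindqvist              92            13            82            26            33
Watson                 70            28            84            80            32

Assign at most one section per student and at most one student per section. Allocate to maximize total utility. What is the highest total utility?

Maximum total: 377 points

Optimal: Eriksen→Section 4pm (47 points), Delgado→Section 10am (70 points), Huang→Section 1pm (88 points), Lindqvist→Section 3pm (92 points), Watson→Section 9am (80 points) — total 47+70+88+92+80 = 377 points.
Row-greedy (each student in turn takes its best remaining section) gives 296 points, worse by 81.
Next-best assignment: Eriksen→Section 1pm, Delgado→Section 3pm, Huang→Section 10am, Lindqvist→Section 4pm, Watson→Section 9am = 373 points.
Swapping Lindqvist↔Delgado (Lindqvist→Section 10am 33 points, Delgado→Section 3pm 94 points) loses 35.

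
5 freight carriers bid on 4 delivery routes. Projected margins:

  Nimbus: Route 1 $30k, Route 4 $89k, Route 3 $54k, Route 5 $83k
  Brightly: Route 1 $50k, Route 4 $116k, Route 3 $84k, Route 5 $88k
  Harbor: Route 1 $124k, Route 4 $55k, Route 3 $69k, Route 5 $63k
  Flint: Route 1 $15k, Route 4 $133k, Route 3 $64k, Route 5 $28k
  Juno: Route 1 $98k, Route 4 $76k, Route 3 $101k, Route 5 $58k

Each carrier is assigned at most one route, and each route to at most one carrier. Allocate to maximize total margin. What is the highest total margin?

Treat this as an assignment problem: match each carrier to one route.
Optimal: Harbor→Route 1 ($124k), Flint→Route 4 ($133k), Juno→Route 3 ($101k), Brightly→Route 5 ($88k) — total 124+133+101+88 = $446k.
Row-greedy (each carrier in turn takes its best remaining route) gives $365k, worse by 81.
Next-best assignment: Harbor→Route 1, Flint→Route 4, Juno→Route 3, Nimbus→Route 5 = $441k.

Max total: $446k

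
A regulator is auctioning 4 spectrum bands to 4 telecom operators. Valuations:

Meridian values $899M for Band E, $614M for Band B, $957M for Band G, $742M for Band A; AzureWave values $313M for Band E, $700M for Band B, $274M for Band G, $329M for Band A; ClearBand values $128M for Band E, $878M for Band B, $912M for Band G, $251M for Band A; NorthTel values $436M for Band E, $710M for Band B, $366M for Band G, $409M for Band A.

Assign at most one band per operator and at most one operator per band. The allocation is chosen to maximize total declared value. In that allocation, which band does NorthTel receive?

NorthTel receives Band A.

Optimal: Meridian→Band E ($899M), AzureWave→Band B ($700M), ClearBand→Band G ($912M), NorthTel→Band A ($409M) — total 899+700+912+409 = $2920M.
Row-greedy (each operator in turn takes its best remaining band) gives $2344M, worse by 576.
Swapping AzureWave↔Meridian (AzureWave→Band E $313M, Meridian→Band B $614M) loses 672.
NorthTel's own top band is Band B ($710M), but forcing NorthTel→Band B and reassigning the rest optimally gives only $2850M — worse by 70.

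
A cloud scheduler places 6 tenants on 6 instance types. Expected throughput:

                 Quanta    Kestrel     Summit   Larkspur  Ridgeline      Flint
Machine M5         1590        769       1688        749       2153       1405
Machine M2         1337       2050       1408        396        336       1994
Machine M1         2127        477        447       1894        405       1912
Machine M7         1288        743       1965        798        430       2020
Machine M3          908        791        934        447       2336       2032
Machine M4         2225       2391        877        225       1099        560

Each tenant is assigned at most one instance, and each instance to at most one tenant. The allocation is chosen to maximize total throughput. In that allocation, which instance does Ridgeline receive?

Ridgeline receives Machine M5.

Optimal: Quanta→Machine M4 (2225 ops/s), Kestrel→Machine M2 (2050 ops/s), Summit→Machine M7 (1965 ops/s), Larkspur→Machine M1 (1894 ops/s), Ridgeline→Machine M5 (2153 ops/s), Flint→Machine M3 (2032 ops/s) — total 2225+2050+1965+1894+2153+2032 = 12319 ops/s.
Column-greedy (each instance in turn goes to its best remaining tenant) gives 9509 ops/s, worse by 2810.
Ridgeline's own top instance is Machine M3 (2336 ops/s), but forcing Ridgeline→Machine M3 and reassigning the rest optimally gives only 12213 ops/s — worse by 106.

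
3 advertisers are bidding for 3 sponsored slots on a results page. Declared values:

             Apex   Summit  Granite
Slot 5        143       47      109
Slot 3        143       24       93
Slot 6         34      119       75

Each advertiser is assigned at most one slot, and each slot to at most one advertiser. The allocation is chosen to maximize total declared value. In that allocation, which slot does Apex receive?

Optimal: Apex→Slot 3 ($143), Summit→Slot 6 ($119), Granite→Slot 5 ($109) — total 143+119+109 = $371.
Apex's own top slot is Slot 5 ($143), but forcing Apex→Slot 5 and reassigning the rest optimally gives only $355 — worse by 16.

Apex receives Slot 3.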